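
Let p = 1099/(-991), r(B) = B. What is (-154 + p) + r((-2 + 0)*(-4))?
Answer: -145785/991 ≈ -147.11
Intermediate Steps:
p = -1099/991 (p = 1099*(-1/991) = -1099/991 ≈ -1.1090)
(-154 + p) + r((-2 + 0)*(-4)) = (-154 - 1099/991) + (-2 + 0)*(-4) = -153713/991 - 2*(-4) = -153713/991 + 8 = -145785/991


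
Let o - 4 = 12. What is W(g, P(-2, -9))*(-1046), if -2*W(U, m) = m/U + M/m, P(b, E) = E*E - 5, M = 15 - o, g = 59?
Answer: 2989991/4484 ≈ 666.81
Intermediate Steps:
o = 16 (o = 4 + 12 = 16)
M = -1 (M = 15 - 1*16 = 15 - 16 = -1)
P(b, E) = -5 + E**2 (P(b, E) = E**2 - 5 = -5 + E**2)
W(U, m) = 1/(2*m) - m/(2*U) (W(U, m) = -(m/U - 1/m)/2 = -(-1/m + m/U)/2 = 1/(2*m) - m/(2*U))
W(g, P(-2, -9))*(-1046) = ((1/2)*(59 - (-5 + (-9)**2)**2)/(59*(-5 + (-9)**2)))*(-1046) = ((1/2)*(1/59)*(59 - (-5 + 81)**2)/(-5 + 81))*(-1046) = ((1/2)*(1/59)*(59 - 1*76**2)/76)*(-1046) = ((1/2)*(1/59)*(1/76)*(59 - 1*5776))*(-1046) = ((1/2)*(1/59)*(1/76)*(59 - 5776))*(-1046) = ((1/2)*(1/59)*(1/76)*(-5717))*(-1046) = -5717/8968*(-1046) = 2989991/4484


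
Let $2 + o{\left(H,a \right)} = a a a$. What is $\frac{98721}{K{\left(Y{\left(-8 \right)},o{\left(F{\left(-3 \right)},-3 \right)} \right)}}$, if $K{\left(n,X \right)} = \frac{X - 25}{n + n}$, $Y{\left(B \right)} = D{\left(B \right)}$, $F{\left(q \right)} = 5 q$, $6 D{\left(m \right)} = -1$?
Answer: $\frac{10969}{18} \approx 609.39$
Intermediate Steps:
$D{\left(m \right)} = - \frac{1}{6}$ ($D{\left(m \right)} = \frac{1}{6} \left(-1\right) = - \frac{1}{6}$)
$o{\left(H,a \right)} = -2 + a^{3}$ ($o{\left(H,a \right)} = -2 + a a a = -2 + a^{2} a = -2 + a^{3}$)
$Y{\left(B \right)} = - \frac{1}{6}$
$K{\left(n,X \right)} = \frac{-25 + X}{2 n}$
$\frac{98721}{K{\left(Y{\left(-8 \right)},o{\left(F{\left(-3 \right)},-3 \right)} \right)}} = \frac{98721}{\frac{1}{2} \frac{1}{- \frac{1}{6}} \left(-25 + \left(-2 + \left(-3\right)^{3}\right)\right)} = \frac{98721}{\frac{1}{2} \left(-6\right) \left(-25 - 29\right)} = \frac{98721}{\frac{1}{2} \left(-6\right) \left(-54\right)} = \frac{98721}{162} = 98721 \cdot \frac{1}{162} = \frac{10969}{18}$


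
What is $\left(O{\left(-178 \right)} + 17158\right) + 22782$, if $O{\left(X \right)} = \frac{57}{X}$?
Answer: $\frac{7109263}{178} \approx 39940.0$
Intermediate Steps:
$\left(O{\left(-178 \right)} + 17158\right) + 22782 = \left(\frac{57}{-178} + 17158\right) + 22782 = \left(57 \left(- \frac{1}{178}\right) + 17158\right) + 22782 = \left(- \frac{57}{178} + 17158\right) + 22782 = \frac{3054067}{178} + 22782 = \frac{7109263}{178}$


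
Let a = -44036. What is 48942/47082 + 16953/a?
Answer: 226171461/345550492 ≈ 0.65452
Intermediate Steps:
48942/47082 + 16953/a = 48942/47082 + 16953/(-44036) = 48942*(1/47082) + 16953*(-1/44036) = 8157/7847 - 16953/44036 = 226171461/345550492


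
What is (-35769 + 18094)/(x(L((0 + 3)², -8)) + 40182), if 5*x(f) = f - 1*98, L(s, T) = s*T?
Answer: -17675/40148 ≈ -0.44025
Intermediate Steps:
L(s, T) = T*s
x(f) = -98/5 + f/5 (x(f) = (f - 1*98)/5 = (f - 98)/5 = (-98 + f)/5 = -98/5 + f/5)
(-35769 + 18094)/(x(L((0 + 3)², -8)) + 40182) = (-35769 + 18094)/((-98/5 + (-8*(0 + 3)²)/5) + 40182) = -17675/((-98/5 + (-8*3²)/5) + 40182) = -17675/((-98/5 + (-8*9)/5) + 40182) = -17675/((-98/5 + (⅕)*(-72)) + 40182) = -17675/((-98/5 - 72/5) + 40182) = -17675/(-34 + 40182) = -17675/40148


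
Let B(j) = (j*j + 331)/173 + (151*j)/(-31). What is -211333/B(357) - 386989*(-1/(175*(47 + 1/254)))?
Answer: 2895324165146261/11208666596575 ≈ 258.31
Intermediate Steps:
B(j) = 331/173 - 151*j/31 + j²/173 (B(j) = (j² + 331)*(1/173) + (151*j)*(-1/31) = (331 + j²)*(1/173) - 151*j/31 = (331/173 + j²/173) - 151*j/31 = 331/173 - 151*j/31 + j²/173)
-211333/B(357) - 386989*(-1/(175*(47 + 1/254))) = -211333/(331/173 - 151/31*357 + (1/173)*357²) - 386989*(-1/(175*(47 + 1/254))) = -211333/(331/173 - 53907/31 + (1/173)*127449) - 386989*(-1/(175*(47 + 1/254))) = -211333/(331/173 - 53907/31 + 127449/173) - 386989/((-175*11939/254)) = -211333/(-5364731/5363) - 386989/(-2089325/254) = -211333*(-5363/5364731) - 386989*(-254/2089325) = 1133378879/5364731 + 98295206/2089325 = 2895324165146261/11208666596575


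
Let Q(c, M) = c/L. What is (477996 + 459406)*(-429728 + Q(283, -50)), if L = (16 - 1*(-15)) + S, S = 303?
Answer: -67272124429169/167 ≈ -4.0283e+11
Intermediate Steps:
L = 334 (L = (16 - 1*(-15)) + 303 = (16 + 15) + 303 = 31 + 303 = 334)
Q(c, M) = c/334
(477996 + 459406)*(-429728 + Q(283, -50)) = (477996 + 459406)*(-429728 + (1/334)*283) = 937402*(-429728 + 283/334) = 937402*(-143528869/334) = -67272124429169/167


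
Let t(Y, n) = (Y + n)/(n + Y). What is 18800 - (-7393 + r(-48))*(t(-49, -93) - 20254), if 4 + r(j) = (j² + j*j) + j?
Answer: -57438961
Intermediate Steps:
r(j) = -4 + j + 2*j² (r(j) = -4 + ((j² + j*j) + j) = -4 + ((j² + j²) + j) = -4 + (2*j² + j) = -4 + (j + 2*j²) = -4 + j + 2*j²)
t(Y, n) = 1 (t(Y, n) = (Y + n)/(Y + n) = 1)
18800 - (-7393 + r(-48))*(t(-49, -93) - 20254) = 18800 - (-7393 + (-4 - 48 + 2*(-48)²))*(1 - 20254) = 18800 - (-7393 + (-4 - 48 + 2*2304))*(-20253) = 18800 - (-7393 + (-4 - 48 + 4608))*(-20253) = 18800 - (-7393 + 4556)*(-20253) = 18800 - (-2837)*(-20253) = 18800 - 1*57457761 = 18800 - 57457761 = -57438961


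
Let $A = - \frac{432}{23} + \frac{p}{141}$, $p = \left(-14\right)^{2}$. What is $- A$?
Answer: $\frac{56404}{3243} \approx 17.393$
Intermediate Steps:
$p = 196$
$A = - \frac{56404}{3243}$ ($A = - \frac{432}{23} + \frac{196}{141} = - \frac{56404}{3243} \approx -17.393$)
$- A = \left(-1\right) \left(- \frac{56404}{3243}\right) = \frac{56404}{3243}$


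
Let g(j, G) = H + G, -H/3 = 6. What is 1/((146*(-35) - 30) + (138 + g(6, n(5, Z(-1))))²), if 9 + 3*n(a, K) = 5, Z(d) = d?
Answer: 9/80476 ≈ 0.00011183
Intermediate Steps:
H = -18 (H = -3*6 = -18)
n(a, K) = -4/3 (n(a, K) = -3 + (⅓)*5 = -3 + 5/3 = -4/3)
g(j, G) = -18 + G
1/((146*(-35) - 30) + (138 + g(6, n(5, Z(-1))))²) = 1/((146*(-35) - 30) + (138 + (-18 - 4/3))²) = 1/((-5110 - 30) + (138 - 58/3)²) = 1/(-5140 + (356/3)²) = 1/(-5140 + 126736/9) = 1/(80476/9) = 9/80476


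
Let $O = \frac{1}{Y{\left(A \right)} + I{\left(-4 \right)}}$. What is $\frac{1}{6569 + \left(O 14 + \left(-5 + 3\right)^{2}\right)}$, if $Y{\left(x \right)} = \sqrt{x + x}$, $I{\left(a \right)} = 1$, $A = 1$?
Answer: $\frac{937}{6145727} - \frac{2 \sqrt{2}}{6145727} \approx 0.000152$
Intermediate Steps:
$Y{\left(x \right)} = \sqrt{2} \sqrt{x}$ ($Y{\left(x \right)} = \sqrt{2 x} = \sqrt{2} \sqrt{x}$)
$O = \frac{1}{1 + \sqrt{2}}$ ($O = \frac{1}{\sqrt{2} \sqrt{1} + 1} = \frac{1}{\sqrt{2} \cdot 1 + 1} = \frac{1}{\sqrt{2} + 1} = \frac{1}{1 + \sqrt{2}} \approx 0.41421$)
$\frac{1}{6569 + \left(O 14 + \left(-5 + 3\right)^{2}\right)} = \frac{1}{6569 + \left(\left(-1 + \sqrt{2}\right) 14 + \left(-5 + 3\right)^{2}\right)} = \frac{1}{6569 - \left(14 - 4 - 14 \sqrt{2}\right)} = \frac{1}{6569 - \left(10 - 14 \sqrt{2}\right)} = \frac{1}{6559 + 14 \sqrt{2}}$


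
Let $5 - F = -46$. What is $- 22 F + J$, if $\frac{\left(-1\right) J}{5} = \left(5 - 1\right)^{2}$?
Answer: $-1202$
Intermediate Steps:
$F = 51$ ($F = 5 - -46 = 5 + 46 = 51$)
$J = -80$ ($J = - 5 \left(5 - 1\right)^{2} = - 5 \cdot 4^{2} = \left(-5\right) 16 = -80$)
$- 22 F + J = \left(-22\right) 51 - 80 = -1122 - 80 = -1202$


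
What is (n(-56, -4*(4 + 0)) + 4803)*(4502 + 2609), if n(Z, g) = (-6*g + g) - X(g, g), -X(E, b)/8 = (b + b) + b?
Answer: 31992389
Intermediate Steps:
X(E, b) = -24*b (X(E, b) = -8*((b + b) + b) = -8*(2*b + b) = -24*b)
n(Z, g) = 19*g (n(Z, g) = (-6*g + g) - (-24)*g = -5*g + 24*g = 19*g)
(n(-56, -4*(4 + 0)) + 4803)*(4502 + 2609) = (19*(-4*(4 + 0)) + 4803)*(4502 + 2609) = (19*(-4*4) + 4803)*7111 = (19*(-16) + 4803)*7111 = (-304 + 4803)*7111 = 4499*7111 = 31992389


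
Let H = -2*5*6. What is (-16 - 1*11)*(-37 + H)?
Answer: 2619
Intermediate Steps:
H = -60 (H = -10*6 = -60)
(-16 - 1*11)*(-37 + H) = (-16 - 1*11)*(-37 - 60) = (-16 - 11)*(-97) = -27*(-97) = 2619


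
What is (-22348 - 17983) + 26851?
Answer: -13480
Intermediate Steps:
(-22348 - 17983) + 26851 = -40331 + 26851 = -13480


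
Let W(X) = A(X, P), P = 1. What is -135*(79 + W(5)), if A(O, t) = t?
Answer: -10800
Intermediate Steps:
W(X) = 1
-135*(79 + W(5)) = -135*(79 + 1) = -135*80 = -10800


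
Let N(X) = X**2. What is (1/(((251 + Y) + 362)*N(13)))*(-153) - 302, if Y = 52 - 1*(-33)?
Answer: -35624677/117962 ≈ -302.00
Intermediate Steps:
Y = 85 (Y = 52 + 33 = 85)
(1/(((251 + Y) + 362)*N(13)))*(-153) - 302 = (1/(((251 + 85) + 362)*(13**2)))*(-153) - 302 = (1/((336 + 362)*169))*(-153) - 302 = ((1/169)/698)*(-153) - 302 = ((1/698)*(1/169))*(-153) - 302 = (1/117962)*(-153) - 302 = -153/117962 - 302 = -35624677/117962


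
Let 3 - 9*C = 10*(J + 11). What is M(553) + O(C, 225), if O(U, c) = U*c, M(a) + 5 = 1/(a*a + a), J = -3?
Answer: -591278659/306362 ≈ -1930.0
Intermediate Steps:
M(a) = -5 + 1/(a + a**2) (M(a) = -5 + 1/(a*a + a) = -5 + 1/(a**2 + a) = -5 + 1/(a + a**2))
C = -77/9 (C = 1/3 - 10*(-3 + 11)/9 = 1/3 - 10*8/9 = 1/3 - 1/9*80 = 1/3 - 80/9 = -77/9 ≈ -8.5556)
M(553) + O(C, 225) = (1 - 5*553 - 5*553**2)/(553*(1 + 553)) - 77/9*225 = (1/553)*(1 - 2765 - 5*305809)/554 - 1925 = (1/553)*(1/554)*(1 - 2765 - 1529045) - 1925 = (1/553)*(1/554)*(-1531809) - 1925 = -1531809/306362 - 1925 = -591278659/306362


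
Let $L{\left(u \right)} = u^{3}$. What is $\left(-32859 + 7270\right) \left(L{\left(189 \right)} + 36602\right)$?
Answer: $-173694831019$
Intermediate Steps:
$\left(-32859 + 7270\right) \left(L{\left(189 \right)} + 36602\right) = \left(-32859 + 7270\right) \left(189^{3} + 36602\right) = - 25589 \left(6751269 + 36602\right) = \left(-25589\right) 6787871 = -173694831019$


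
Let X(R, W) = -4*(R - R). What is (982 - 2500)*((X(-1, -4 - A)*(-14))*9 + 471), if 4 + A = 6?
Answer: -714978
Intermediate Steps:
A = 2 (A = -4 + 6 = 2)
X(R, W) = 0 (X(R, W) = -4*0 = 0)
(982 - 2500)*((X(-1, -4 - A)*(-14))*9 + 471) = (982 - 2500)*((0*(-14))*9 + 471) = -1518*(0*9 + 471) = -1518*(0 + 471) = -1518*471 = -714978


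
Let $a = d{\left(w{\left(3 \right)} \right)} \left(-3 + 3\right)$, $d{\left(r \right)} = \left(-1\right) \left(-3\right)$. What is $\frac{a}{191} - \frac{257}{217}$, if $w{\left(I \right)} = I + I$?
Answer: $- \frac{257}{217} \approx -1.1843$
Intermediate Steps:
$w{\left(I \right)} = 2 I$
$d{\left(r \right)} = 3$
$a = 0$ ($a = 3 \left(-3 + 3\right) = 3 \cdot 0 = 0$)
$\frac{a}{191} - \frac{257}{217} = \frac{0}{191} - \frac{257}{217} = 0 \cdot \frac{1}{191} - \frac{257}{217} = 0 - \frac{257}{217} = - \frac{257}{217}$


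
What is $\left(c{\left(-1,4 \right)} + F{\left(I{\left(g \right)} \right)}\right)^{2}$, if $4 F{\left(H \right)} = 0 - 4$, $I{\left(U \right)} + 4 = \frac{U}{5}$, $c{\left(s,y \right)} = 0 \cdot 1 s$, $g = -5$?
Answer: $1$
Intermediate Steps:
$c{\left(s,y \right)} = 0$ ($c{\left(s,y \right)} = 0 s = 0$)
$I{\left(U \right)} = -4 + \frac{U}{5}$
$F{\left(H \right)} = -1$ ($F{\left(H \right)} = \frac{0 - 4}{4} = \frac{1}{4} \left(-4\right) = -1$)
$\left(c{\left(-1,4 \right)} + F{\left(I{\left(g \right)} \right)}\right)^{2} = \left(0 - 1\right)^{2} = \left(-1\right)^{2} = 1$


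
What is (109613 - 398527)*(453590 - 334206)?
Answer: -34491708976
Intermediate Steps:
(109613 - 398527)*(453590 - 334206) = -288914*119384 = -34491708976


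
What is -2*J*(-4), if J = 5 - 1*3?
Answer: 16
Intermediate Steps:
J = 2 (J = 5 - 3 = 2)
-2*J*(-4) = -2*2*(-4) = -4*(-4) = 16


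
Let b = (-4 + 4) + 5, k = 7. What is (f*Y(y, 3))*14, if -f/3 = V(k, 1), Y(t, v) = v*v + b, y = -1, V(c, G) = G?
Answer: -588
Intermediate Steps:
b = 5 (b = 0 + 5 = 5)
Y(t, v) = 5 + v² (Y(t, v) = v*v + 5 = v² + 5 = 5 + v²)
f = -3 (f = -3*1 = -3)
(f*Y(y, 3))*14 = -3*(5 + 3²)*14 = -3*(5 + 9)*14 = -3*14*14 = -42*14 = -588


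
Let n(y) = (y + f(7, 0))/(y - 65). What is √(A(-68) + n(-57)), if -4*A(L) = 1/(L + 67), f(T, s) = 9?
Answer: √9577/122 ≈ 0.80215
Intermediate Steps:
n(y) = (9 + y)/(-65 + y) (n(y) = (y + 9)/(y - 65) = (9 + y)/(-65 + y))
A(L) = -1/(4*(67 + L)) (A(L) = -1/(4*(L + 67)) = -1/(4*(67 + L)))
√(A(-68) + n(-57)) = √(-1/(268 + 4*(-68)) + (9 - 57)/(-65 - 57)) = √(-1/(268 - 272) - 48/(-122)) = √(-1/(-4) - 1/122*(-48)) = √(-1*(-¼) + 24/61) = √(¼ + 24/61) = √(157/244) = √9577/122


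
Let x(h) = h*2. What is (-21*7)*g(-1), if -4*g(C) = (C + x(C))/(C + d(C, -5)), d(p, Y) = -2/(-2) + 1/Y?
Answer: 2205/4 ≈ 551.25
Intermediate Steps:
x(h) = 2*h
d(p, Y) = 1 + 1/Y (d(p, Y) = -2*(-½) + 1/Y = 1 + 1/Y)
g(C) = -3*C/(4*(⅘ + C)) (g(C) = -(C + 2*C)/(4*(C + (1 - 5)/(-5))) = -3*C/(4*(C - ⅕*(-4))) = -3*C/(4*(C + ⅘)) = -3*C/(4*(⅘ + C)))
(-21*7)*g(-1) = (-21*7)*(-15*(-1)/(16 + 20*(-1))) = -(-2205)*(-1)/(16 - 20) = -(-2205)*(-1)/(-4) = -(-2205)*(-1)*(-1)/4 = -147*(-15/4) = 2205/4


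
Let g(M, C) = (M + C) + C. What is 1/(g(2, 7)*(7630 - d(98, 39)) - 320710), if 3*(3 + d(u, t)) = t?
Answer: -1/198790 ≈ -5.0304e-6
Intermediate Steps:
g(M, C) = M + 2*C (g(M, C) = (C + M) + C = M + 2*C)
d(u, t) = -3 + t/3
1/(g(2, 7)*(7630 - d(98, 39)) - 320710) = 1/((2 + 2*7)*(7630 - (-3 + (1/3)*39)) - 320710) = 1/((2 + 14)*(7630 - (-3 + 13)) - 320710) = 1/(16*(7630 - 1*10) - 320710) = 1/(16*(7630 - 10) - 320710) = 1/(16*7620 - 320710) = 1/(121920 - 320710) = 1/(-198790) = -1/198790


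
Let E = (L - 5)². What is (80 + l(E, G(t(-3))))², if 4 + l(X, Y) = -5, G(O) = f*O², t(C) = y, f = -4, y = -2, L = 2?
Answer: 5041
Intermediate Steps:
E = 9 (E = (2 - 5)² = (-3)² = 9)
t(C) = -2
G(O) = -4*O²
l(X, Y) = -9 (l(X, Y) = -4 - 5 = -9)
(80 + l(E, G(t(-3))))² = (80 - 9)² = 71² = 5041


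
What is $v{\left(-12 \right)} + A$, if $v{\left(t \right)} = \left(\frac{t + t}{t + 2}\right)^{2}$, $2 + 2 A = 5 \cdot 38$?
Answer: $\frac{2494}{25} \approx 99.76$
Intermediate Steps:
$A = 94$ ($A = -1 + \frac{5 \cdot 38}{2} = -1 + \frac{1}{2} \cdot 190 = -1 + 95 = 94$)
$v{\left(t \right)} = \frac{4 t^{2}}{\left(2 + t\right)^{2}}$ ($v{\left(t \right)} = \left(\frac{2 t}{2 + t}\right)^{2} = \frac{4 t^{2}}{\left(2 + t\right)^{2}}$)
$v{\left(-12 \right)} + A = \frac{4 \left(-12\right)^{2}}{\left(2 - 12\right)^{2}} + 94 = 4 \cdot 144 \cdot \frac{1}{100} + 94 = \frac{144}{25} + 94 = \frac{2494}{25}$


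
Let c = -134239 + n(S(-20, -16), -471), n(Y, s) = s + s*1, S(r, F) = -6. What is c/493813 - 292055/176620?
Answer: -33619244787/17443450412 ≈ -1.9273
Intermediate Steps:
n(Y, s) = 2*s (n(Y, s) = s + s = 2*s)
c = -135181 (c = -134239 + 2*(-471) = -134239 - 942 = -135181)
c/493813 - 292055/176620 = -135181/493813 - 292055/176620 = -135181*1/493813 - 292055*1/176620 = -135181/493813 - 58411/35324 = -33619244787/17443450412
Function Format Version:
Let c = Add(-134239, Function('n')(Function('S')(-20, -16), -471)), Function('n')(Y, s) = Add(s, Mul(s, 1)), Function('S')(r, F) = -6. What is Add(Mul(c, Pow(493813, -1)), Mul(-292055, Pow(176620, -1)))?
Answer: Rational(-33619244787, 17443450412) ≈ -1.9273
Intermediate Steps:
Function('n')(Y, s) = Mul(2, s) (Function('n')(Y, s) = Add(s, s) = Mul(2, s))
c = -135181 (c = Add(-134239, Mul(2, -471)) = Add(-134239, -942) = -135181)
Add(Mul(c, Pow(493813, -1)), Mul(-292055, Pow(176620, -1))) = Add(Mul(-135181, Pow(493813, -1)), Mul(-292055, Pow(176620, -1))) = Add(Mul(-135181, Rational(1, 493813)), Mul(-292055, Rational(1, 176620))) = Add(Rational(-135181, 493813), Rational(-58411, 35324)) = Rational(-33619244787, 17443450412)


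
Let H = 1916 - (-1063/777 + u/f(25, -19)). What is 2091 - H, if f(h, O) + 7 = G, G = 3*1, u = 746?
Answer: -19997/1554 ≈ -12.868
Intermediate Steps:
G = 3
f(h, O) = -4 (f(h, O) = -7 + 3 = -4)
H = 3269411/1554 (H = 1916 - (-1063/777 + 746/(-4)) = 1916 - (-1063*1/777 + 746*(-1/4)) = 1916 - (-1063/777 - 373/2) = 1916 - 1*(-291947/1554) = 1916 + 291947/1554 = 3269411/1554 ≈ 2103.9)
2091 - H = 2091 - 1*3269411/1554 = 2091 - 3269411/1554 = -19997/1554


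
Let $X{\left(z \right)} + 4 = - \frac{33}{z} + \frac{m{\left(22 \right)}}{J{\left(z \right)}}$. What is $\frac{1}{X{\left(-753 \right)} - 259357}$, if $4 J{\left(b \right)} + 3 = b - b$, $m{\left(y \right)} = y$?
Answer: $- \frac{753}{195320888} \approx -3.8552 \cdot 10^{-6}$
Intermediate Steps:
$J{\left(b \right)} = - \frac{3}{4}$ ($J{\left(b \right)} = - \frac{3}{4} + \frac{b - b}{4} = - \frac{3}{4} + \frac{1}{4} \cdot 0 = - \frac{3}{4} + 0 = - \frac{3}{4}$)
$X{\left(z \right)} = - \frac{100}{3} - \frac{33}{z}$ ($X{\left(z \right)} = -4 + \left(- \frac{33}{z} + \frac{22}{- \frac{3}{4}}\right) = -4 + \left(- \frac{33}{z} + 22 \left(- \frac{4}{3}\right)\right) = -4 - \left(\frac{88}{3} + \frac{33}{z}\right) = - \frac{100}{3} - \frac{33}{z}$)
$\frac{1}{X{\left(-753 \right)} - 259357} = \frac{1}{\left(- \frac{100}{3} - \frac{33}{-753}\right) - 259357} = \frac{1}{\left(- \frac{100}{3} - - \frac{11}{251}\right) - 259357} = \frac{1}{\left(- \frac{100}{3} + \frac{11}{251}\right) - 259357} = \frac{1}{- \frac{25067}{753} - 259357} = \frac{1}{- \frac{195320888}{753}} = - \frac{753}{195320888}$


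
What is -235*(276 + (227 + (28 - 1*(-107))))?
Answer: -149930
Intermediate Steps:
-235*(276 + (227 + (28 - 1*(-107)))) = -235*(276 + (227 + (28 + 107))) = -235*(276 + (227 + 135)) = -235*(276 + 362) = -235*638 = -149930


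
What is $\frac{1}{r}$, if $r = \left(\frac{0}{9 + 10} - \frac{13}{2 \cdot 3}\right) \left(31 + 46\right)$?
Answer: $- \frac{6}{1001} \approx -0.005994$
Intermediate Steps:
$r = - \frac{1001}{6}$ ($r = \left(\frac{0}{19} - \frac{13}{6}\right) 77 = \left(0 \cdot \frac{1}{19} - \frac{13}{6}\right) 77 = \left(0 - \frac{13}{6}\right) 77 = \left(- \frac{13}{6}\right) 77 = - \frac{1001}{6} \approx -166.83$)
$\frac{1}{r} = \frac{1}{- \frac{1001}{6}} = - \frac{6}{1001}$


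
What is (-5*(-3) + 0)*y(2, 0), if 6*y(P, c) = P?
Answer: 5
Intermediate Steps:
y(P, c) = P/6
(-5*(-3) + 0)*y(2, 0) = (-5*(-3) + 0)*((1/6)*2) = (15 + 0)*(1/3) = 15*(1/3) = 5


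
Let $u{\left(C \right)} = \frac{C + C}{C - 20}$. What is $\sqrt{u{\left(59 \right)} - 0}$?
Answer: $\frac{\sqrt{4602}}{39} \approx 1.7394$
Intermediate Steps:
$u{\left(C \right)} = \frac{2 C}{-20 + C}$
$\sqrt{u{\left(59 \right)} - 0} = \sqrt{2 \cdot 59 \frac{1}{-20 + 59} - 0} = \sqrt{2 \cdot 59 \cdot \frac{1}{39} + \left(-16 + 16\right)} = \sqrt{2 \cdot 59 \cdot \frac{1}{39} + 0} = \sqrt{\frac{118}{39} + 0} = \sqrt{\frac{118}{39}} = \frac{\sqrt{4602}}{39}$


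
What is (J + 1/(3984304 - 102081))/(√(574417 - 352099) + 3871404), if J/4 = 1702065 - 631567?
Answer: 38444956210723182/34758578494841171 - 1847071980913*√24702/2155031866680152602 ≈ 1.1059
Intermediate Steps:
J = 4281992 (J = 4*(1702065 - 631567) = 4*1070498 = 4281992)
(J + 1/(3984304 - 102081))/(√(574417 - 352099) + 3871404) = (4281992 + 1/(3984304 - 102081))/(√(574417 - 352099) + 3871404) = (4281992 + 1/3882223)/(√222318 + 3871404) = (4281992 + 1/3882223)/(3*√24702 + 3871404) = 16623647828217/(3882223*(3871404 + 3*√24702))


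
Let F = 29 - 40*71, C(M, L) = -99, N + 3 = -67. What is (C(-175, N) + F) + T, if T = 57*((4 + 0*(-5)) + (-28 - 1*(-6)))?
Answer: -3936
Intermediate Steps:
N = -70 (N = -3 - 67 = -70)
F = -2811 (F = 29 - 2840 = -2811)
T = -1026 (T = 57*((4 + 0) + (-28 + 6)) = 57*(4 - 22) = 57*(-18) = -1026)
(C(-175, N) + F) + T = (-99 - 2811) - 1026 = -2910 - 1026 = -3936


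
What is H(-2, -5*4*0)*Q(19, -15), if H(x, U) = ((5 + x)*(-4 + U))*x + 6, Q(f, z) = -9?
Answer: -270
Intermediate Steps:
H(x, U) = 6 + x*(-4 + U)*(5 + x) (H(x, U) = ((-4 + U)*(5 + x))*x + 6 = x*(-4 + U)*(5 + x) + 6 = 6 + x*(-4 + U)*(5 + x))
H(-2, -5*4*0)*Q(19, -15) = (6 - 20*(-2) - 4*(-2)² + (-5*4*0)*(-2)² + 5*(-5*4*0)*(-2))*(-9) = (6 + 40 - 4*4 - 20*0*4 + 5*(-20*0)*(-2))*(-9) = (6 + 40 - 16 + 0*4 + 5*0*(-2))*(-9) = (6 + 40 - 16 + 0 + 0)*(-9) = 30*(-9) = -270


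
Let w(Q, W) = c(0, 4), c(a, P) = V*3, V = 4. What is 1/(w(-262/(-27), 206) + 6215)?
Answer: 1/6227 ≈ 0.00016059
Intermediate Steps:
c(a, P) = 12 (c(a, P) = 4*3 = 12)
w(Q, W) = 12
1/(w(-262/(-27), 206) + 6215) = 1/(12 + 6215) = 1/6227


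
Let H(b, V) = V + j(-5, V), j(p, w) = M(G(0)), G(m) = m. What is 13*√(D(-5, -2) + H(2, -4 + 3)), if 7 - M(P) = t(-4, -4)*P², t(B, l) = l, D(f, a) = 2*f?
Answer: 26*I ≈ 26.0*I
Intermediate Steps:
M(P) = 7 + 4*P² (M(P) = 7 - (-4)*P² = 7 + 4*P²)
j(p, w) = 7 (j(p, w) = 7 + 4*0² = 7 + 4*0 = 7 + 0 = 7)
H(b, V) = 7 + V (H(b, V) = V + 7 = 7 + V)
13*√(D(-5, -2) + H(2, -4 + 3)) = 13*√(2*(-5) + (7 + (-4 + 3))) = 13*√(-10 + (7 - 1)) = 13*√(-10 + 6) = 13*√(-4) = 13*(2*I) = 26*I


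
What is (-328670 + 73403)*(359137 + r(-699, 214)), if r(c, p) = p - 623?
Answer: -91571420376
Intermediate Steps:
r(c, p) = -623 + p
(-328670 + 73403)*(359137 + r(-699, 214)) = (-328670 + 73403)*(359137 + (-623 + 214)) = -255267*(359137 - 409) = -255267*358728 = -91571420376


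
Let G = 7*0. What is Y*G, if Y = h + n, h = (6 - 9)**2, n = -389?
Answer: 0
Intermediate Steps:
h = 9 (h = (-3)**2 = 9)
G = 0
Y = -380 (Y = 9 - 389 = -380)
Y*G = -380*0 = 0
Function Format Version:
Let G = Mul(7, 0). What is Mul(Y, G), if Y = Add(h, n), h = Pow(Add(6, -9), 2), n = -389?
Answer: 0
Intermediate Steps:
h = 9 (h = Pow(-3, 2) = 9)
G = 0
Y = -380 (Y = Add(9, -389) = -380)
Mul(Y, G) = Mul(-380, 0) = 0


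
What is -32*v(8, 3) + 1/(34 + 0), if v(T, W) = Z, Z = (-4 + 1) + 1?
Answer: 2177/34 ≈ 64.029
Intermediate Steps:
Z = -2 (Z = -3 + 1 = -2)
v(T, W) = -2
-32*v(8, 3) + 1/(34 + 0) = -32*(-2) + 1/(34 + 0) = 64 + 1/34 = 2177/34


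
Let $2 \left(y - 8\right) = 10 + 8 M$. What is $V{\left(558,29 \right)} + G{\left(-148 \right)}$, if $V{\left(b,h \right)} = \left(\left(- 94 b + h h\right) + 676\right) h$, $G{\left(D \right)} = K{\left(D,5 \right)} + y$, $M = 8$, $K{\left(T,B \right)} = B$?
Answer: $-1477065$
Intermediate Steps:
$y = 45$ ($y = 8 + \frac{10 + 8 \cdot 8}{2} = 8 + \frac{10 + 64}{2} = 8 + \frac{1}{2} \cdot 74 = 8 + 37 = 45$)
$G{\left(D \right)} = 50$ ($G{\left(D \right)} = 5 + 45 = 50$)
$V{\left(b,h \right)} = h \left(676 + h^{2} - 94 b\right)$ ($V{\left(b,h \right)} = \left(\left(- 94 b + h^{2}\right) + 676\right) h = \left(\left(h^{2} - 94 b\right) + 676\right) h = \left(676 + h^{2} - 94 b\right) h = h \left(676 + h^{2} - 94 b\right)$)
$V{\left(558,29 \right)} + G{\left(-148 \right)} = 29 \left(676 + 29^{2} - 52452\right) + 50 = 29 \left(676 + 841 - 52452\right) + 50 = 29 \left(-50935\right) + 50 = -1477115 + 50 = -1477065$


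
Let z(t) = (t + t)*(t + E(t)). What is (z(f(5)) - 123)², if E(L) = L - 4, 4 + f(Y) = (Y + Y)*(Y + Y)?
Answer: 1294056729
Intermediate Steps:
f(Y) = -4 + 4*Y² (f(Y) = -4 + (Y + Y)*(Y + Y) = -4 + (2*Y)*(2*Y) = -4 + 4*Y²)
E(L) = -4 + L
z(t) = 2*t*(-4 + 2*t) (z(t) = (t + t)*(t + (-4 + t)) = (2*t)*(-4 + 2*t) = 2*t*(-4 + 2*t))
(z(f(5)) - 123)² = (4*(-4 + 4*5²)*(-2 + (-4 + 4*5²)) - 123)² = (4*(-4 + 4*25)*(-2 + (-4 + 4*25)) - 123)² = (4*(-4 + 100)*(-2 + (-4 + 100)) - 123)² = (4*96*(-2 + 96) - 123)² = (4*96*94 - 123)² = (36096 - 123)² = 35973² = 1294056729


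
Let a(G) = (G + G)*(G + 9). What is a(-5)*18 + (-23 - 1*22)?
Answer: -765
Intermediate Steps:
a(G) = 2*G*(9 + G) (a(G) = (2*G)*(9 + G) = 2*G*(9 + G))
a(-5)*18 + (-23 - 1*22) = (2*(-5)*(9 - 5))*18 + (-23 - 1*22) = (2*(-5)*4)*18 + (-23 - 22) = -40*18 - 45 = -720 - 45 = -765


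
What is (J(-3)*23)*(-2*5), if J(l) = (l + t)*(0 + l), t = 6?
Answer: 2070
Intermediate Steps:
J(l) = l*(6 + l) (J(l) = (l + 6)*(0 + l) = (6 + l)*l = l*(6 + l))
(J(-3)*23)*(-2*5) = (-3*(6 - 3)*23)*(-2*5) = (-3*3*23)*(-10) = -9*23*(-10) = -207*(-10) = 2070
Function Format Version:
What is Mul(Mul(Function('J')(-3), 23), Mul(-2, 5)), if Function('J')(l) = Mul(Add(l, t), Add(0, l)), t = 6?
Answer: 2070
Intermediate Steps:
Function('J')(l) = Mul(l, Add(6, l)) (Function('J')(l) = Mul(Add(l, 6), Add(0, l)) = Mul(Add(6, l), l) = Mul(l, Add(6, l)))
Mul(Mul(Function('J')(-3), 23), Mul(-2, 5)) = Mul(Mul(Mul(-3, Add(6, -3)), 23), Mul(-2, 5)) = Mul(Mul(Mul(-3, 3), 23), -10) = Mul(Mul(-9, 23), -10) = Mul(-207, -10) = 2070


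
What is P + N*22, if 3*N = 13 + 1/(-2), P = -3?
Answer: 266/3 ≈ 88.667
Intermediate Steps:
N = 25/6 (N = (13 + 1/(-2))/3 = (13 - 1/2)/3 = (1/3)*(25/2) = 25/6 ≈ 4.1667)
P + N*22 = -3 + (25/6)*22 = -3 + 275/3 = 266/3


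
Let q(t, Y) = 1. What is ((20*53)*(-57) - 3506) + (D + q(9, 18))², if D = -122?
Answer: -49285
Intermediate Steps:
((20*53)*(-57) - 3506) + (D + q(9, 18))² = ((20*53)*(-57) - 3506) + (-122 + 1)² = (1060*(-57) - 3506) + (-121)² = (-60420 - 3506) + 14641 = -63926 + 14641 = -49285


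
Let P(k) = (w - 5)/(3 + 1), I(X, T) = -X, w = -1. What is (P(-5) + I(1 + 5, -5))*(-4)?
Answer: 30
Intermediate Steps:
P(k) = -3/2 (P(k) = (-1 - 5)/(3 + 1) = -6/4 = -6*¼ = -3/2)
(P(-5) + I(1 + 5, -5))*(-4) = (-3/2 - (1 + 5))*(-4) = (-3/2 - 1*6)*(-4) = (-3/2 - 6)*(-4) = -15/2*(-4) = 30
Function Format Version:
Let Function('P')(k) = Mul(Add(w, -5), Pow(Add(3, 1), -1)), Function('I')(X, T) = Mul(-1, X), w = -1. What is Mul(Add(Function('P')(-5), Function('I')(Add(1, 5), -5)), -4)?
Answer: 30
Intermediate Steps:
Function('P')(k) = Rational(-3, 2) (Function('P')(k) = Mul(Add(-1, -5), Pow(Add(3, 1), -1)) = Mul(-6, Pow(4, -1)) = Mul(-6, Rational(1, 4)) = Rational(-3, 2))
Mul(Add(Function('P')(-5), Function('I')(Add(1, 5), -5)), -4) = Mul(Add(Rational(-3, 2), Mul(-1, Add(1, 5))), -4) = Mul(Add(Rational(-3, 2), Mul(-1, 6)), -4) = Mul(Add(Rational(-3, 2), -6), -4) = Mul(Rational(-15, 2), -4) = 30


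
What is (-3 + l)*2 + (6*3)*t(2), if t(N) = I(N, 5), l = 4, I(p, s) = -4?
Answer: -70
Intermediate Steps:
t(N) = -4
(-3 + l)*2 + (6*3)*t(2) = (-3 + 4)*2 + (6*3)*(-4) = 1*2 + 18*(-4) = 2 - 72 = -70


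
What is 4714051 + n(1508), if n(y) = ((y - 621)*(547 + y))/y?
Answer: 7110611693/1508 ≈ 4.7153e+6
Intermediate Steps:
n(y) = (-621 + y)*(547 + y)/y (n(y) = ((-621 + y)*(547 + y))/y = (-621 + y)*(547 + y)/y)
4714051 + n(1508) = 4714051 + (-74 + 1508 - 339687/1508) = 4714051 + 1822785/1508 = 7110611693/1508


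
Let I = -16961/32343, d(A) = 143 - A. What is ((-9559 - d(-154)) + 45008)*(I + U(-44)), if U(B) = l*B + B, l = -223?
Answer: 11104849443376/32343 ≈ 3.4335e+8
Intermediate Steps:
U(B) = -222*B (U(B) = -223*B + B = -222*B)
I = -16961/32343 (I = -16961*1/32343 = -16961/32343 ≈ -0.52441)
((-9559 - d(-154)) + 45008)*(I + U(-44)) = ((-9559 - (143 - 1*(-154))) + 45008)*(-16961/32343 - 222*(-44)) = ((-9559 - (143 + 154)) + 45008)*(-16961/32343 + 9768) = ((-9559 - 1*297) + 45008)*(315909463/32343) = ((-9559 - 297) + 45008)*(315909463/32343) = (-9856 + 45008)*(315909463/32343) = 35152*(315909463/32343) = 11104849443376/32343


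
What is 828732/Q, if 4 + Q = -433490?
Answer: -138122/72249 ≈ -1.9117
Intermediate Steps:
Q = -433494 (Q = -4 - 433490 = -433494)
828732/Q = 828732/(-433494) = 828732*(-1/433494) = -138122/72249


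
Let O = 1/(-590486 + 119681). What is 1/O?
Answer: -470805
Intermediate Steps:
O = -1/470805 (O = 1/(-470805) = -1/470805 ≈ -2.1240e-6)
1/O = 1/(-1/470805) = -470805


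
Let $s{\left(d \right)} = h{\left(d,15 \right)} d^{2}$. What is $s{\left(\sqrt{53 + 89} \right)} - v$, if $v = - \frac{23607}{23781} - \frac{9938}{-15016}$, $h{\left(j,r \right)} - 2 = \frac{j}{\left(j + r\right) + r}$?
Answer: $\frac{5813478630095}{22556532164} + \frac{2130 \sqrt{142}}{379} \approx 324.7$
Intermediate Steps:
$h{\left(j,r \right)} = 2 + \frac{j}{j + 2 r}$ ($h{\left(j,r \right)} = 2 + \frac{j}{\left(j + r\right) + r} = 2 + \frac{j}{j + 2 r}$)
$s{\left(d \right)} = \frac{d^{2} \left(60 + 3 d\right)}{30 + d}$ ($s{\left(d \right)} = \frac{3 d + 4 \cdot 15}{d + 2 \cdot 15} d^{2} = \frac{3 d + 60}{d + 30} d^{2} = \frac{60 + 3 d}{30 + d} d^{2} = \frac{d^{2} \left(60 + 3 d\right)}{30 + d}$)
$v = - \frac{19691189}{59515916}$ ($v = \left(-23607\right) \frac{1}{23781} - - \frac{4969}{7508} = - \frac{7869}{7927} + \frac{4969}{7508} = - \frac{19691189}{59515916} \approx -0.33086$)
$s{\left(\sqrt{53 + 89} \right)} - v = \frac{3 \left(\sqrt{53 + 89}\right)^{2} \left(20 + \sqrt{53 + 89}\right)}{30 + \sqrt{53 + 89}} - - \frac{19691189}{59515916} = \frac{3 \left(\sqrt{142}\right)^{2} \left(20 + \sqrt{142}\right)}{30 + \sqrt{142}} + \frac{19691189}{59515916} = 3 \cdot 142 \frac{1}{30 + \sqrt{142}} \left(20 + \sqrt{142}\right) + \frac{19691189}{59515916} = \frac{426 \left(20 + \sqrt{142}\right)}{30 + \sqrt{142}} + \frac{19691189}{59515916} = \frac{19691189}{59515916} + \frac{426 \left(20 + \sqrt{142}\right)}{30 + \sqrt{142}}$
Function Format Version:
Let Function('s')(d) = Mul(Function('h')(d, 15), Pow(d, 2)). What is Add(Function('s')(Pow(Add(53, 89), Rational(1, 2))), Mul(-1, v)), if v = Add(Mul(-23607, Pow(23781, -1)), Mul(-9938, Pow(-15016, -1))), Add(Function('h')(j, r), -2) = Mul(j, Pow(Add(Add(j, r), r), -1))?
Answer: Add(Rational(5813478630095, 22556532164), Mul(Rational(2130, 379), Pow(142, Rational(1, 2)))) ≈ 324.70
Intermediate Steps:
Function('h')(j, r) = Add(2, Mul(j, Pow(Add(j, Mul(2, r)), -1))) (Function('h')(j, r) = Add(2, Mul(j, Pow(Add(Add(j, r), r), -1))) = Add(2, Mul(j, Pow(Add(j, Mul(2, r)), -1))))
Function('s')(d) = Mul(Pow(d, 2), Pow(Add(30, d), -1), Add(60, Mul(3, d))) (Function('s')(d) = Mul(Mul(Pow(Add(d, Mul(2, 15)), -1), Add(Mul(3, d), Mul(4, 15))), Pow(d, 2)) = Mul(Mul(Pow(Add(d, 30), -1), Add(Mul(3, d), 60)), Pow(d, 2)) = Mul(Mul(Pow(Add(30, d), -1), Add(60, Mul(3, d))), Pow(d, 2)) = Mul(Pow(d, 2), Pow(Add(30, d), -1), Add(60, Mul(3, d))))
v = Rational(-19691189, 59515916) (v = Add(Mul(-23607, Rational(1, 23781)), Mul(-9938, Rational(-1, 15016))) = Add(Rational(-7869, 7927), Rational(4969, 7508)) = Rational(-19691189, 59515916) ≈ -0.33086)
Add(Function('s')(Pow(Add(53, 89), Rational(1, 2))), Mul(-1, v)) = Add(Mul(3, Pow(Pow(Add(53, 89), Rational(1, 2)), 2), Pow(Add(30, Pow(Add(53, 89), Rational(1, 2))), -1), Add(20, Pow(Add(53, 89), Rational(1, 2)))), Mul(-1, Rational(-19691189, 59515916))) = Add(Mul(3, Pow(Pow(142, Rational(1, 2)), 2), Pow(Add(30, Pow(142, Rational(1, 2))), -1), Add(20, Pow(142, Rational(1, 2)))), Rational(19691189, 59515916)) = Add(Mul(3, 142, Pow(Add(30, Pow(142, Rational(1, 2))), -1), Add(20, Pow(142, Rational(1, 2)))), Rational(19691189, 59515916)) = Add(Mul(426, Pow(Add(30, Pow(142, Rational(1, 2))), -1), Add(20, Pow(142, Rational(1, 2)))), Rational(19691189, 59515916)) = Add(Rational(19691189, 59515916), Mul(426, Pow(Add(30, Pow(142, Rational(1, 2))), -1), Add(20, Pow(142, Rational(1, 2)))))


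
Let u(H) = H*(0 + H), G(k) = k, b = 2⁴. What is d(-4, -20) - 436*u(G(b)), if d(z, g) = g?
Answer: -111636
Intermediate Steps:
b = 16
u(H) = H² (u(H) = H*H = H²)
d(-4, -20) - 436*u(G(b)) = -20 - 436*16² = -20 - 436*256 = -20 - 111616 = -111636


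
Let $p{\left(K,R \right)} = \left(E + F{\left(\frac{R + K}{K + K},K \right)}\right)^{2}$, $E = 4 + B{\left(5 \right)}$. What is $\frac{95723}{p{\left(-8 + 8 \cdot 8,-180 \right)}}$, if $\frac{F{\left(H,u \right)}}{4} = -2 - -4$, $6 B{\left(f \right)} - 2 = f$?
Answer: $\frac{3446028}{6241} \approx 552.16$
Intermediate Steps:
$B{\left(f \right)} = \frac{1}{3} + \frac{f}{6}$
$F{\left(H,u \right)} = 8$ ($F{\left(H,u \right)} = 4 \left(-2 - -4\right) = 4 \left(-2 + 4\right) = 4 \cdot 2 = 8$)
$E = \frac{31}{6}$ ($E = 4 + \left(\frac{1}{3} + \frac{1}{6} \cdot 5\right) = 4 + \left(\frac{1}{3} + \frac{5}{6}\right) = 4 + \frac{7}{6} = \frac{31}{6} \approx 5.1667$)
$p{\left(K,R \right)} = \frac{6241}{36}$ ($p{\left(K,R \right)} = \left(\frac{31}{6} + 8\right)^{2} = \left(\frac{79}{6}\right)^{2} = \frac{6241}{36}$)
$\frac{95723}{p{\left(-8 + 8 \cdot 8,-180 \right)}} = \frac{95723}{\frac{6241}{36}} = 95723 \cdot \frac{36}{6241} = \frac{3446028}{6241}$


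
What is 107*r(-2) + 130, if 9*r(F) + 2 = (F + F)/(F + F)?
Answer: 1063/9 ≈ 118.11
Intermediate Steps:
r(F) = -1/9 (r(F) = -2/9 + ((F + F)/(F + F))/9 = -2/9 + ((2*F)/((2*F)))/9 = -2/9 + ((2*F)*(1/(2*F)))/9 = -2/9 + (1/9)*1 = -2/9 + 1/9 = -1/9)
107*r(-2) + 130 = 107*(-1/9) + 130 = -107/9 + 130 = 1063/9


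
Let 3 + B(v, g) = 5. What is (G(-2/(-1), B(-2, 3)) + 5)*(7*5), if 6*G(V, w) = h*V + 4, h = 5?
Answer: 770/3 ≈ 256.67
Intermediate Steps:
B(v, g) = 2 (B(v, g) = -3 + 5 = 2)
G(V, w) = ⅔ + 5*V/6 (G(V, w) = (5*V + 4)/6 = (4 + 5*V)/6 = ⅔ + 5*V/6)
(G(-2/(-1), B(-2, 3)) + 5)*(7*5) = ((⅔ + 5*(-2/(-1))/6) + 5)*(7*5) = ((⅔ + 5*(-2*(-1))/6) + 5)*35 = ((⅔ + (⅚)*2) + 5)*35 = ((⅔ + 5/3) + 5)*35 = (7/3 + 5)*35 = (22/3)*35 = 770/3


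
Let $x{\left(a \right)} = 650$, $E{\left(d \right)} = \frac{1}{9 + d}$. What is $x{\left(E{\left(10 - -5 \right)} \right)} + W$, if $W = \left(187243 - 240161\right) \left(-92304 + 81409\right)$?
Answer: $576542260$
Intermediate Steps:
$W = 576541610$ ($W = \left(-52918\right) \left(-10895\right) = 576541610$)
$x{\left(E{\left(10 - -5 \right)} \right)} + W = 650 + 576541610 = 576542260$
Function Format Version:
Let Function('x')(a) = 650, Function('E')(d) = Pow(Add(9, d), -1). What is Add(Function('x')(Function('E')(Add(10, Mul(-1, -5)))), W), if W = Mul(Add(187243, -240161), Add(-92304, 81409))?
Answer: 576542260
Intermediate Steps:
W = 576541610 (W = Mul(-52918, -10895) = 576541610)
Add(Function('x')(Function('E')(Add(10, Mul(-1, -5)))), W) = Add(650, 576541610) = 576542260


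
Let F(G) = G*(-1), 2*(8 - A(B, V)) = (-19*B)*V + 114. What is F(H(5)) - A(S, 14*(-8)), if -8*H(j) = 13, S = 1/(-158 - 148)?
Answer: 57709/1224 ≈ 47.148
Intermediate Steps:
S = -1/306 (S = 1/(-306) = -1/306 ≈ -0.0032680)
H(j) = -13/8 (H(j) = -1/8*13 = -13/8)
A(B, V) = -49 + 19*B*V/2 (A(B, V) = 8 - ((-19*B)*V + 114)/2 = 8 - (-19*B*V + 114)/2 = 8 - (114 - 19*B*V)/2 = 8 + (-57 + 19*B*V/2) = -49 + 19*B*V/2)
F(G) = -G
F(H(5)) - A(S, 14*(-8)) = -1*(-13/8) - (-49 + (19/2)*(-1/306)*(14*(-8))) = 13/8 - (-49 + (19/2)*(-1/306)*(-112)) = 13/8 - (-49 + 532/153) = 13/8 - 1*(-6965/153) = 13/8 + 6965/153 = 57709/1224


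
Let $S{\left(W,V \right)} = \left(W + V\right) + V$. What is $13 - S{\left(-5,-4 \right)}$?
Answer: $26$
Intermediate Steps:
$S{\left(W,V \right)} = W + 2 V$ ($S{\left(W,V \right)} = \left(V + W\right) + V = W + 2 V$)
$13 - S{\left(-5,-4 \right)} = 13 - \left(-5 + 2 \left(-4\right)\right) = 13 - \left(-5 - 8\right) = 13 - -13 = 13 + 13 = 26$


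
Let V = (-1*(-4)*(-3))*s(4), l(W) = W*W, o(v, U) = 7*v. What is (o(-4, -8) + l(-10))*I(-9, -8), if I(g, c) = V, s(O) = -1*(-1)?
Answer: -864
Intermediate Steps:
s(O) = 1
l(W) = W**2
V = -12 (V = (-1*(-4)*(-3))*1 = (4*(-3))*1 = -12*1 = -12)
I(g, c) = -12
(o(-4, -8) + l(-10))*I(-9, -8) = (7*(-4) + (-10)**2)*(-12) = (-28 + 100)*(-12) = 72*(-12) = -864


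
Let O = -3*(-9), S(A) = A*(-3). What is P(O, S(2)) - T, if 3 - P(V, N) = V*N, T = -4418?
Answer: 4583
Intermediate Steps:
S(A) = -3*A
O = 27
P(V, N) = 3 - N*V (P(V, N) = 3 - V*N = 3 - N*V)
P(O, S(2)) - T = (3 - 1*(-3*2)*27) - 1*(-4418) = (3 - 1*(-6)*27) + 4418 = (3 + 162) + 4418 = 165 + 4418 = 4583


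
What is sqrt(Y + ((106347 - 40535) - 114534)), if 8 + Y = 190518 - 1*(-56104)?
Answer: 6*sqrt(5497) ≈ 444.85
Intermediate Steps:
Y = 246614 (Y = -8 + (190518 - 1*(-56104)) = -8 + (190518 + 56104) = -8 + 246622 = 246614)
sqrt(Y + ((106347 - 40535) - 114534)) = sqrt(246614 + ((106347 - 40535) - 114534)) = sqrt(246614 + (65812 - 114534)) = sqrt(246614 - 48722) = sqrt(197892) = 6*sqrt(5497)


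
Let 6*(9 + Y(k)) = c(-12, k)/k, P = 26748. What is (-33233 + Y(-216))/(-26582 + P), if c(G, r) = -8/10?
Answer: -53852039/268920 ≈ -200.25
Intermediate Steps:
c(G, r) = -⅘ (c(G, r) = -8*⅒ = -⅘)
Y(k) = -9 - 2/(15*k) (Y(k) = -9 + (-4/(5*k))/6 = -9 - 2/(15*k))
(-33233 + Y(-216))/(-26582 + P) = (-33233 + (-9 - 2/15/(-216)))/(-26582 + 26748) = (-33233 + (-9 - 2/15*(-1/216)))/166 = (-33233 + (-9 + 1/1620))*(1/166) = (-33233 - 14579/1620)*(1/166) = -53852039/1620*1/166 = -53852039/268920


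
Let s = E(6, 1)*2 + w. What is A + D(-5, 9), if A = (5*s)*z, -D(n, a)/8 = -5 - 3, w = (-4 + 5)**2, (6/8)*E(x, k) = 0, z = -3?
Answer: 49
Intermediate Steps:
E(x, k) = 0 (E(x, k) = (4/3)*0 = 0)
w = 1 (w = 1**2 = 1)
D(n, a) = 64 (D(n, a) = -8*(-5 - 3) = -8*(-8) = 64)
s = 1 (s = 0*2 + 1 = 0 + 1 = 1)
A = -15 (A = (5*1)*(-3) = 5*(-3) = -15)
A + D(-5, 9) = -15 + 64 = 49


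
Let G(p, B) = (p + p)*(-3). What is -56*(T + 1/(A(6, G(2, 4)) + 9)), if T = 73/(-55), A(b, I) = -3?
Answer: 10724/165 ≈ 64.994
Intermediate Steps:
G(p, B) = -6*p (G(p, B) = (2*p)*(-3) = -6*p)
T = -73/55 (T = 73*(-1/55) = -73/55 ≈ -1.3273)
-56*(T + 1/(A(6, G(2, 4)) + 9)) = -56*(-73/55 + 1/(-3 + 9)) = -56*(-73/55 + 1/6) = -56*(-73/55 + ⅙) = -56*(-383/330) = 10724/165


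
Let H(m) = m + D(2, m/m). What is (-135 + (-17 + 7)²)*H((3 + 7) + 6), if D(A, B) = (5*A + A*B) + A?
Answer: -1050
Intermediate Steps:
D(A, B) = 6*A + A*B
H(m) = 14 + m (H(m) = m + 2*(6 + m/m) = m + 2*(6 + 1) = m + 2*7 = m + 14 = 14 + m)
(-135 + (-17 + 7)²)*H((3 + 7) + 6) = (-135 + (-17 + 7)²)*(14 + ((3 + 7) + 6)) = (-135 + (-10)²)*(14 + (10 + 6)) = (-135 + 100)*(14 + 16) = -35*30 = -1050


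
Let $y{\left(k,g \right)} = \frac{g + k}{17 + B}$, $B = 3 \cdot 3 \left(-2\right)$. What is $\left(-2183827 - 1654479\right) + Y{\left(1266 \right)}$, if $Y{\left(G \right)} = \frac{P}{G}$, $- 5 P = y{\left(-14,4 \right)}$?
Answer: $- \frac{2429647699}{633} \approx -3.8383 \cdot 10^{6}$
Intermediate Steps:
$B = -18$ ($B = 9 \left(-2\right) = -18$)
$y{\left(k,g \right)} = - g - k$ ($y{\left(k,g \right)} = \frac{g + k}{17 - 18} = \frac{g + k}{-1} = \left(g + k\right) \left(-1\right) = - g - k$)
$P = -2$ ($P = - \frac{\left(-1\right) 4 - -14}{5} = - \frac{-4 + 14}{5} = \left(- \frac{1}{5}\right) 10 = -2$)
$Y{\left(G \right)} = - \frac{2}{G}$
$\left(-2183827 - 1654479\right) + Y{\left(1266 \right)} = \left(-2183827 - 1654479\right) - \frac{2}{1266} = -3838306 - \frac{1}{633} = - \frac{2429647699}{633}$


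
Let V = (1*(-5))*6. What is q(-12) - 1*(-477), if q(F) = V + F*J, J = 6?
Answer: 375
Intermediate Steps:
V = -30 (V = -5*6 = -30)
q(F) = -30 + 6*F (q(F) = -30 + F*6 = -30 + 6*F)
q(-12) - 1*(-477) = (-30 + 6*(-12)) - 1*(-477) = (-30 - 72) + 477 = -102 + 477 = 375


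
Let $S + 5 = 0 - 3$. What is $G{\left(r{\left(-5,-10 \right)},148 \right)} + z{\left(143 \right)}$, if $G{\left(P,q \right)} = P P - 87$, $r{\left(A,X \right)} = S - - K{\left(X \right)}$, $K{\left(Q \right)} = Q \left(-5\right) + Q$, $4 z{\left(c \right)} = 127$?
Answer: $\frac{3875}{4} \approx 968.75$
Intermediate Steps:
$z{\left(c \right)} = \frac{127}{4}$ ($z{\left(c \right)} = \frac{1}{4} \cdot 127 = \frac{127}{4}$)
$K{\left(Q \right)} = - 4 Q$ ($K{\left(Q \right)} = - 5 Q + Q = - 4 Q$)
$S = -8$ ($S = -5 + \left(0 - 3\right) = -5 - 3 = -8$)
$r{\left(A,X \right)} = -8 - 4 X$ ($r{\left(A,X \right)} = -8 - - \left(-4\right) X = -8 - 4 X$)
$G{\left(P,q \right)} = -87 + P^{2}$ ($G{\left(P,q \right)} = P^{2} - 87 = -87 + P^{2}$)
$G{\left(r{\left(-5,-10 \right)},148 \right)} + z{\left(143 \right)} = \left(-87 + \left(-8 - -40\right)^{2}\right) + \frac{127}{4} = \left(-87 + \left(-8 + 40\right)^{2}\right) + \frac{127}{4} = \left(-87 + 32^{2}\right) + \frac{127}{4} = \left(-87 + 1024\right) + \frac{127}{4} = 937 + \frac{127}{4} = \frac{3875}{4}$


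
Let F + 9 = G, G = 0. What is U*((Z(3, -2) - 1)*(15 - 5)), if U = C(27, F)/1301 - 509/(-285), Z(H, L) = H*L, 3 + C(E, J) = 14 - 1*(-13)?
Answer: -9366686/74157 ≈ -126.31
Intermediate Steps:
F = -9 (F = -9 + 0 = -9)
C(E, J) = 24 (C(E, J) = -3 + (14 - 1*(-13)) = -3 + (14 + 13) = -3 + 27 = 24)
U = 669049/370785 (U = 24/1301 - 509/(-285) = 24*(1/1301) - 509*(-1/285) = 24/1301 + 509/285 = 669049/370785 ≈ 1.8044)
U*((Z(3, -2) - 1)*(15 - 5)) = 669049*((3*(-2) - 1)*(15 - 5))/370785 = 669049*((-6 - 1)*10)/370785 = 669049*(-7*10)/370785 = (669049/370785)*(-70) = -9366686/74157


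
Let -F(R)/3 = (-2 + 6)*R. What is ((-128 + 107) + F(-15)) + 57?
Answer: 216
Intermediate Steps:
F(R) = -12*R (F(R) = -3*(-2 + 6)*R = -12*R)
((-128 + 107) + F(-15)) + 57 = ((-128 + 107) - 12*(-15)) + 57 = (-21 + 180) + 57 = 159 + 57 = 216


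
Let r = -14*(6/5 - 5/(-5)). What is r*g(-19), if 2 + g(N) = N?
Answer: 3234/5 ≈ 646.80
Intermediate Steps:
g(N) = -2 + N
r = -154/5 (r = -14*(6*(⅕) - 5*(-⅕)) = -14*(6/5 + 1) = -14*11/5 = -154/5 ≈ -30.800)
r*g(-19) = -154*(-2 - 19)/5 = -154/5*(-21) = 3234/5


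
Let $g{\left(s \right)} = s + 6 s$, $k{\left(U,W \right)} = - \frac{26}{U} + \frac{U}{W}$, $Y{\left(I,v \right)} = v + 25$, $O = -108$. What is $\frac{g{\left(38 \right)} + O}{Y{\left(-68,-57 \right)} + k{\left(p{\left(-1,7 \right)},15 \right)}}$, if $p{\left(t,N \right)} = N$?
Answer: $- \frac{16590}{3701} \approx -4.4826$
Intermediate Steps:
$Y{\left(I,v \right)} = 25 + v$
$g{\left(s \right)} = 7 s$
$\frac{g{\left(38 \right)} + O}{Y{\left(-68,-57 \right)} + k{\left(p{\left(-1,7 \right)},15 \right)}} = \frac{7 \cdot 38 - 108}{\left(25 - 57\right) + \left(- \frac{26}{7} + \frac{7}{15}\right)} = \frac{266 - 108}{-32 + \left(\left(-26\right) \frac{1}{7} + 7 \cdot \frac{1}{15}\right)} = \frac{158}{-32 + \left(- \frac{26}{7} + \frac{7}{15}\right)} = \frac{158}{-32 - \frac{341}{105}} = \frac{158}{- \frac{3701}{105}} = 158 \left(- \frac{105}{3701}\right) = - \frac{16590}{3701}$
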